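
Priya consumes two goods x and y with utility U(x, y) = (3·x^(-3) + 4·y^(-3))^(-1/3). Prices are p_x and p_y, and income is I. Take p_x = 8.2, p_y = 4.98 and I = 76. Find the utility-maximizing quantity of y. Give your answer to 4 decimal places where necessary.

MU_x ∝ 3·x^(-4), MU_y ∝ 4·y^(-4), so MRS = (3/4)·(y/x)^(4) = p_x/p_y.
Solve for the ratio: y/x = [(4/3)·p_x/p_y]^(0.25).
Substitute y = (y/x)·x into the budget: x* = I/(p_x + p_y·(y/x)).
Numerically y/x = 1.217253, so x* = 76/(8.2 + 4.98·1.217253) = 5.3289 and y* = 1.217253·5.3289 = 6.4866.

y* = 6.4866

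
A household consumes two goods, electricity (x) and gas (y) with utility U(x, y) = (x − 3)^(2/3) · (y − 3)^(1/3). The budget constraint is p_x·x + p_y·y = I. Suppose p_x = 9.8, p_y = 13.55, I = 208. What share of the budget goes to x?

Let x' = x−3, y' = y−3. MRS = 2·y'/x' = p_x/p_y.
After buying the subsistence bundle (3, 3), a share 2/3 of the remaining income goes to x: x* = 3 + 2/3·(I − 3p_x − 3p_y)/p_x.
Discretionary income = 208 − 3·9.8 − 3·13.55 = 137.95; x* = 3 + 2/3·137.95/9.8 = 12.3844; y* = 3 + 1/3·137.95/13.55 = 6.3936.
Expenditure on x: 9.8·12.3844 = 121.3667; share = 0.5835.

share on x = 0.5835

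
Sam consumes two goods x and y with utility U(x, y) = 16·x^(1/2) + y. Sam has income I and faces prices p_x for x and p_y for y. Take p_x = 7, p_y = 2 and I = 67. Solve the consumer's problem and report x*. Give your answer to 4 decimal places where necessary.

Utility is quasi-linear in y; the FOC for x is 8/√x = p_x/p_y.
Thus x* = (8·p_y/p_x)² — independent of I — with the rest of income spent on y.
Plugging in: x* = (8·2/7)² = 5.2245.

x* = 5.2245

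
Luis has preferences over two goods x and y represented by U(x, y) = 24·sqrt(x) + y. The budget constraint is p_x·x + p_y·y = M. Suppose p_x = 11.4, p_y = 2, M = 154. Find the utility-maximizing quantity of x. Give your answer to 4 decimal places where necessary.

x* = 4.4321

Solve: √x = 12·p_y/p_x, so x*(p_x,p_y) = (12·p_y/p_x)², and y* = (M − p_x·x*)/p_y.
Plugging in: x* = (12·2/11.4)² = 4.4321.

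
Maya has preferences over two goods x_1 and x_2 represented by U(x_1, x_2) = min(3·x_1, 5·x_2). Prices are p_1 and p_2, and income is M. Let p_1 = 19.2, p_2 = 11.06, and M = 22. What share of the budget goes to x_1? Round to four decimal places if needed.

Leontief preferences: the optimum is at the kink where x_1/5 = x_2/3, i.e. x_2 = (3/5)·x_1.
Budget: p_1·x_1 + p_2·(3/5)·x_1 = M, so (5·p_1 + 3·p_2)·x_1 = 5·M.
Demand: x_1*(p_1,p_2,M) = 5·M/(5·p_1 + 3·p_2), x_2* = 3·M/(5·p_1 + 3·p_2).
Here 5·19.2 + 3·11.06 = 129.18, giving x_1* = 0.8515 and x_2* = 0.5109.
Expenditure on x_1: 19.2·0.8515 = 16.3493; share = 0.7431.

share on x_1 = 0.7431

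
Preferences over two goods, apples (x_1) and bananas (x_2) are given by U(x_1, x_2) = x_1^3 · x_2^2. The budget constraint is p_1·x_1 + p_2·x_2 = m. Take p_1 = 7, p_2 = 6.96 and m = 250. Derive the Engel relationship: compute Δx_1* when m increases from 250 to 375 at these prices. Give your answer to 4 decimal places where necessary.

Tangency: MRS = (3/2)·x_2/x_1 = p_1/p_2.
So 3·p_2·x_2 = 2·p_1·x_1; combined with the budget, a share 0.6 of income goes to x_1.
Demand: x_1*(p_1,p_2,m) = 0.6·m/p_1 and x_2* = 0.4·m/p_2.
At p_1=7, p_2=6.96, m=250: x_1* = 0.6·250/7 = 21.4286.
At m' = 375: x_1* = 32.1429. Change: 32.1429 − 21.4286 = 10.7143.

Δx_1* = 10.7143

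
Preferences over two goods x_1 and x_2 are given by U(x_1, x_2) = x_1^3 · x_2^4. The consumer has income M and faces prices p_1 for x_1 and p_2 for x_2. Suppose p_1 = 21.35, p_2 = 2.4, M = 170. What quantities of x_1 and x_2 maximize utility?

x_1* = 3.4125, x_2* = 40.4762

Demand: x_1*(p_1,p_2,M) = 3/7·M/p_1 and x_2* = 4/7·M/p_2.
At p_1=21.35, p_2=2.4, M=170: x_1* = 3/7·170/21.35 = 3.4125, x_2* = 40.4762.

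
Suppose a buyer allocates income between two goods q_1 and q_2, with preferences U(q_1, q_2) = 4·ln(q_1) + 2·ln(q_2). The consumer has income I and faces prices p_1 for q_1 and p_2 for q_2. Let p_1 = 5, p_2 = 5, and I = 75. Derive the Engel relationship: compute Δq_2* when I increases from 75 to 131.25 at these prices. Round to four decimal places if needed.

Δq_2* = 3.75

Tangency: MRS = 2·q_2/q_1 = p_1/p_2.
Rearranging, p_2·q_2 = (1/2)·p_1·q_1. Substituting into the budget gives p_1·q_1·(1 + (1/2)) = I.
Demand: q_1*(p_1,p_2,I) = 2/3·I/p_1 and q_2* = 1/3·I/p_2.
At p_1=5, p_2=5, I=75: q_2* = 1/3·75/5 = 5.
At I' = 131.25: q_2* = 8.75. Change: 8.75 − 5 = 3.75.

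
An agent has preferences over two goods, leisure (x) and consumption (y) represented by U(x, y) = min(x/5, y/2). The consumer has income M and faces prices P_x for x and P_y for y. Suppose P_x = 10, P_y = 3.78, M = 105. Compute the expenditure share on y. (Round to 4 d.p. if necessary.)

Leontief preferences: the optimum is at the kink where x/5 = y/2, i.e. y = (2/5)·x.
Budget: P_x·x + P_y·(2/5)·x = M, so (5·P_x + 2·P_y)·x = 5·M.
Demand: x*(P_x,P_y,M) = 5·M/(5·P_x + 2·P_y), y* = 2·M/(5·P_x + 2·P_y).
Here 5·10 + 2·3.78 = 57.56, giving x* = 9.1209 and y* = 3.6484.
Expenditure on y: 3.78·3.6484 = 13.7908; share = 0.1313.

share on y = 0.1313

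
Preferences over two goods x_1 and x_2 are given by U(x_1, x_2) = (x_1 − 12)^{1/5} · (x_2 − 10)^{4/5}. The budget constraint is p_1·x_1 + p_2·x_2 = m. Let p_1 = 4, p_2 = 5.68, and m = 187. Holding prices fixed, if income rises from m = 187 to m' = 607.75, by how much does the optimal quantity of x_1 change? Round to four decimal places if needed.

This is Cobb-Douglas in (x_1−12, x_2−10): tangency gives 0.2·p_2·(x_2−10) = 0.8·p_1·(x_1−12).
After buying the subsistence bundle (12, 10), a share 0.2 of the remaining income goes to x_1: x_1* = 12 + 0.2·(m − 12p_1 − 10p_2)/p_1.
Discretionary income = 187 − 12·4 − 10·5.68 = 82.2; x_1* = 12 + 0.2·82.2/4 = 16.11.
At m' = 607.75: x_1* = 37.1475. Change: 37.1475 − 16.11 = 21.0375.

Δx_1* = 21.0375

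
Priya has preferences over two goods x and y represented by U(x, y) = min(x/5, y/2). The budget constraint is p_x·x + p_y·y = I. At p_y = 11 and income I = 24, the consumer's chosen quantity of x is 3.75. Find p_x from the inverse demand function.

Leontief preferences: the optimum is at the kink where x/5 = y/2, i.e. y = (2/5)·x.
Budget: p_x·x + p_y·(2/5)·x = I, so (5·p_x + 2·p_y)·x = 5·I.
Demand: x*(p_x,p_y,I) = 5·I/(5·p_x + 2·p_y), y* = 2·I/(5·p_x + 2·p_y).
Set x* = 3.75 in the demand function and solve for p_x: p_x = 2.

p_x = 2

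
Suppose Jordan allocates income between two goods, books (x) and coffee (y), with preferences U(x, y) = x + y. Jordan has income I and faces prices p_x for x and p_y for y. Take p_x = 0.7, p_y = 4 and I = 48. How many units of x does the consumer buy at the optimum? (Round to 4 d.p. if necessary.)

x* = 68.5714

Linear utility — the consumer picks whichever good has higher MU/price: 1/0.7 = 1.4286 vs 1/4 = 0.25.
x gives more utility per dollar, so spend all income on x: x* = I/p_x, y* = 0.
Numerically: x* = 68.5714, y* = 0.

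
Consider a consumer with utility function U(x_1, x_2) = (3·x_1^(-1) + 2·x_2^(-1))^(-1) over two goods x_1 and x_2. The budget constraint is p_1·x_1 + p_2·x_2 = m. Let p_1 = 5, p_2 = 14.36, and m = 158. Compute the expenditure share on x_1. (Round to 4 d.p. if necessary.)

MRS = MU_x_1/MU_x_2 = (3/2)·(x_2/x_1)^(2). Set equal to p_1/p_2.
Solve for the ratio: x_2/x_1 = [(2/3)·p_1/p_2]^(0.5).
Substitute x_2 = (x_2/x_1)·x_1 into the budget: x_1* = m/(p_1 + p_2·(x_2/x_1)).
Numerically x_2/x_1 = 0.481795, so x_1* = 158/(5 + 14.36·0.481795) = 13.2566 and x_2* = 0.481795·13.2566 = 6.387.
Expenditure on x_1: 5·13.2566 = 66.2831; share = 0.4195.

share on x_1 = 0.4195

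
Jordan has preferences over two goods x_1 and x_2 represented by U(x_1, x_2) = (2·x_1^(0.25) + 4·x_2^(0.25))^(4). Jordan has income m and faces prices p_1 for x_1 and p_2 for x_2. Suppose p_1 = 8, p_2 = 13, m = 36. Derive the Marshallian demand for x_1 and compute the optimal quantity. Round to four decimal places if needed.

x_1* = 1.4316

Numerically x_2/x_1 = 1.318972, so x_1* = 36/(8 + 13·1.318972) = 1.4316.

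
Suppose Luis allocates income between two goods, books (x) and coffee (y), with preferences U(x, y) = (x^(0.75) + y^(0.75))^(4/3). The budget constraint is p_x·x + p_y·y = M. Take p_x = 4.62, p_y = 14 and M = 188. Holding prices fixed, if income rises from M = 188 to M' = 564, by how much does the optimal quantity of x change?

Δx* = 78.562

From the CES first-order condition, (y/x)^(0.25) = p_x/p_y.
Solve for the ratio: y/x = [p_x/p_y]^(4).
With the ratio pinned down, the budget gives x* = M/(p_x + p_y·(y/x)) and y* = (y/x)·x*.
Numerically y/x = 0.011859, so x* = 188/(4.62 + 14·0.011859) = 39.281.
At M' = 564: x* = 117.843. Change: 117.843 − 39.281 = 78.562.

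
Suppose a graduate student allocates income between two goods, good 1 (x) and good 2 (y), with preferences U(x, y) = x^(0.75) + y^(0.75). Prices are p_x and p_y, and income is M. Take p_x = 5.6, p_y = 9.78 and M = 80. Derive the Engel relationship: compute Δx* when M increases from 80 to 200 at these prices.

Δx* = 18.0415

From the CES first-order condition, (y/x)^(0.25) = p_x/p_y.
Hence y/x = (p_x/p_y)^(1/(0.25)), i.e. raised to the 4 power.
With the ratio pinned down, the budget gives x* = M/(p_x + p_y·(y/x)) and y* = (y/x)·x*.
Numerically y/x = 0.107497, so x* = 80/(5.6 + 9.78·0.107497) = 12.0277.
At M' = 200: x* = 30.0692. Change: 30.0692 − 12.0277 = 18.0415.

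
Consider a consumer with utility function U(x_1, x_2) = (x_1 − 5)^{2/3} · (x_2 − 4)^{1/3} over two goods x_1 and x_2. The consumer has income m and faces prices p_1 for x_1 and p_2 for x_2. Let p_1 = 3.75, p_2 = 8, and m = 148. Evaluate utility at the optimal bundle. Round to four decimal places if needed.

After buying the subsistence bundle (5, 4), a share 2/3 of the remaining income goes to x_1: x_1* = 5 + 2/3·(m − 5p_1 − 4p_2)/p_1.
Discretionary income = 148 − 5·3.75 − 4·8 = 97.25; x_1* = 5 + 2/3·97.25/3.75 = 22.2889; x_2* = 4 + 1/3·97.25/8 = 8.0521.
Utility at the optimum: U(22.2889, 8.0521) = 10.6595.

V = 10.6595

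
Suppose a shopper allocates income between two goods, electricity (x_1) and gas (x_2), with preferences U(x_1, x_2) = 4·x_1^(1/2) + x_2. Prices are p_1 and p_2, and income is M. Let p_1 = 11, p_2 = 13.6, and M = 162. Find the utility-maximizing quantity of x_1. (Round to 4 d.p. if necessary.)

x_1* = 6.1144

Set MRS = p_1/p_2: 2·x_1^(−1/2) = p_1/p_2.
Thus x_1* = (2·p_2/p_1)² — independent of M — with the rest of income spent on x_2.
Plugging in: x_1* = (2·13.6/11)² = 6.1144.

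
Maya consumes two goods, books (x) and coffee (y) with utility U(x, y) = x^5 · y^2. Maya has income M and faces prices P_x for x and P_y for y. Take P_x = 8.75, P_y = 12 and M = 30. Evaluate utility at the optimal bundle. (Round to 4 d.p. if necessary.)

V = 44.9438

Demand: x*(P_x,P_y,M) = 5/7·M/P_x and y* = 2/7·M/P_y.
At P_x=8.75, P_y=12, M=30: x* = 5/7·30/8.75 = 2.449, y* = 0.7143.
Utility at the optimum: U(2.449, 0.7143) = 44.9438.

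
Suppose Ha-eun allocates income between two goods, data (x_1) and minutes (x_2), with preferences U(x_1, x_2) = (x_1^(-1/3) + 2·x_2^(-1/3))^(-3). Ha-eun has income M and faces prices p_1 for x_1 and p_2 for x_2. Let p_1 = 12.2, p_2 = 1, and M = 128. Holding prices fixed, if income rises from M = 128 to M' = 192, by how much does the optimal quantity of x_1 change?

Δx_1* = 2.7612

MU_x_1 ∝ x_1^(-4/3), MU_x_2 ∝ 2·x_2^(-4/3), so MRS = (1/2)·(x_2/x_1)^(4/3) = p_1/p_2.
Hence x_2/x_1 = (2·p_1/p_2)^(1/(4/3)), i.e. raised to the 0.75 power.
With the ratio pinned down, the budget gives x_1* = M/(p_1 + p_2·(x_2/x_1)) and x_2* = (x_2/x_1)·x_1*.
Numerically x_2/x_1 = 10.978484, so x_1* = 128/(12.2 + 1·10.978484) = 5.5224.
At M' = 192: x_1* = 8.2835. Change: 8.2835 − 5.5224 = 2.7612.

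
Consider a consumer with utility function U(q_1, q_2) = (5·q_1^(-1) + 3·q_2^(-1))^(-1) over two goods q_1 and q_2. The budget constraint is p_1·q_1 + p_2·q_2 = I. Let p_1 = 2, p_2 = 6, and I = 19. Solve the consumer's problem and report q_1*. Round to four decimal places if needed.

MU_q_1 ∝ 5·q_1^(-2), MU_q_2 ∝ 3·q_2^(-2), so MRS = (5/3)·(q_2/q_1)^(2) = p_1/p_2.
Hence q_2/q_1 = ((3/5)·p_1/p_2)^(1/(2)), i.e. raised to the 0.5 power.
Substitute q_2 = (q_2/q_1)·q_1 into the budget: q_1* = I/(p_1 + p_2·(q_2/q_1)).
Numerically q_2/q_1 = 0.447214, so q_1* = 19/(2 + 6·0.447214) = 4.057.

q_1* = 4.057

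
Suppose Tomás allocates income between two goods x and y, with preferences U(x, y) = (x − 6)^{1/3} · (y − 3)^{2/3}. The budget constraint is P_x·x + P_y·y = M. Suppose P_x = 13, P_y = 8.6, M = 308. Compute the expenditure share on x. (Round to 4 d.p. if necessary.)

MRS = (1/2)·(y−3)/(x−6). Tangency with P_x/P_y gives y−3 = 2·(P_x/P_y)·(x−6).
Substituting into the budget: x* = 6 + 1/3·(M − 6·P_x − 3·P_y)/P_x, and y* = 3 + 2/3·(…)/P_y.
Discretionary income = 308 − 6·13 − 3·8.6 = 204.2; x* = 6 + 1/3·204.2/13 = 11.2359; y* = 3 + 2/3·204.2/8.6 = 18.8295.
Expenditure on x: 13·11.2359 = 146.0667; share = 0.4742.

share on x = 0.4742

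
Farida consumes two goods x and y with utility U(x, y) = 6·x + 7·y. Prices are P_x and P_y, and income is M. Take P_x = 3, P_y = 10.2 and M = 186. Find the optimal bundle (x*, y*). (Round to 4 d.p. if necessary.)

x* = 62, y* = 0

Linear utility — the consumer picks whichever good has higher MU/price: 6/3 = 2 vs 7/10.2 = 0.6863.
x gives more utility per dollar, so spend all income on x: x* = M/P_x, y* = 0.
Numerically: x* = 62, y* = 0.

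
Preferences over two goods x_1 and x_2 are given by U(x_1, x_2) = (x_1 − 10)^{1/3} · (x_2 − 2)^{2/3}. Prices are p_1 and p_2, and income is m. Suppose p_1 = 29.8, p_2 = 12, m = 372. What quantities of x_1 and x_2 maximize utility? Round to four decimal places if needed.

x_1* = 10.5593, x_2* = 4.7778

Let x_1' = x_1−10, x_2' = x_2−2. MRS = (1/2)·x_2'/x_1' = p_1/p_2.
After buying the subsistence bundle (10, 2), a share 1/3 of the remaining income goes to x_1: x_1* = 10 + 1/3·(m − 10p_1 − 2p_2)/p_1.
Discretionary income = 372 − 10·29.8 − 2·12 = 50; x_1* = 10 + 1/3·50/29.8 = 10.5593; x_2* = 2 + 2/3·50/12 = 4.7778.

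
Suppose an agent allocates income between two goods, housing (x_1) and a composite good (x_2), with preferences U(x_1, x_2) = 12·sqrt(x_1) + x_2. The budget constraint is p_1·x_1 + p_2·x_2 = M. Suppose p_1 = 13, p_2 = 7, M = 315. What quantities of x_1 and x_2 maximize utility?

x_1* = 10.4379, x_2* = 25.6154

Utility is quasi-linear in x_2; the FOC for x_1 is 6/√x_1 = p_1/p_2.
Thus x_1* = (6·p_2/p_1)² — independent of M — with the rest of income spent on x_2.
Plugging in: x_1* = (6·7/13)² = 10.4379, x_2* = 25.6154.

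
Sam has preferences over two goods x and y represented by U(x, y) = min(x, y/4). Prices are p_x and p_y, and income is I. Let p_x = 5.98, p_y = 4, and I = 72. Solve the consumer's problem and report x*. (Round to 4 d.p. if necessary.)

With perfect complements, no substitution: consume in ratio x:y = 1:4.
Budget: p_x·x + p_y·4·x = I, so (p_x + 4·p_y)·x = I.
Demand: x*(p_x,p_y,I) = I/(p_x + 4·p_y), y* = 4·I/(p_x + 4·p_y).
Here 5.98 + 4·4 = 21.98, giving x* = 3.2757.

x* = 3.2757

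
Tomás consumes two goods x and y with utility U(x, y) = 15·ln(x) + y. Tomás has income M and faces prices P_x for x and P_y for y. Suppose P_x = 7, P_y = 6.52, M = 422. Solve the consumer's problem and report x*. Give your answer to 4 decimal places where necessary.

MU_x = 15/x, MU_y = 1. Tangency: 15/x = P_x/P_y.
So x*(P_x,P_y) = 15·P_y/P_x, independent of income; and y* = (M − 15·P_y)/P_y.
At the given prices: x* = 15·6.52/7 = 13.9714.

x* = 13.9714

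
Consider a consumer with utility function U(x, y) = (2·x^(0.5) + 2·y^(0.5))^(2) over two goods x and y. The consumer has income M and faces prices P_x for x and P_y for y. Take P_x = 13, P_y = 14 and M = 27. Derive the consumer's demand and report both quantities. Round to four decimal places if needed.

Substitute y = (y/x)·x into the budget: x* = M/(P_x + P_y·(y/x)).
Numerically y/x = 0.862245, so x* = 27/(13 + 14·0.862245) = 1.0769 and y* = 0.862245·1.0769 = 0.9286.

x* = 1.0769, y* = 0.9286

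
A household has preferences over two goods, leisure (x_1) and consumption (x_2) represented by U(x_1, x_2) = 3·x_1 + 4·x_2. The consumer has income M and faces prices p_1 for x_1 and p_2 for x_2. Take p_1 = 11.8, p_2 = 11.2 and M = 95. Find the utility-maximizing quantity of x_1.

x_1* = 0

Perfect substitutes: compare marginal utility per dollar. 3/p_1 vs 4/p_2 → 0.2542 vs 0.3571.
x_2 gives more utility per dollar, so spend all income on x_2: x_2* = M/p_2, x_1* = 0.
Numerically: x_1* = 0, x_2* = 8.4821.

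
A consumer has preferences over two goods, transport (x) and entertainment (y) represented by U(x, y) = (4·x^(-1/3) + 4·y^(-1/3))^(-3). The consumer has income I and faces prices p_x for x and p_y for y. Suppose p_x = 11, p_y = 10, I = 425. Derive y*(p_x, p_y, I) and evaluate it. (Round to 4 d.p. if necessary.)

y* = 20.9968

Substitute y = (y/x)·x into the budget: x* = I/(p_x + p_y·(y/x)).
Numerically y/x = 1.074099, so x* = 425/(11 + 10·1.074099) = 19.5483 and y* = 1.074099·19.5483 = 20.9968.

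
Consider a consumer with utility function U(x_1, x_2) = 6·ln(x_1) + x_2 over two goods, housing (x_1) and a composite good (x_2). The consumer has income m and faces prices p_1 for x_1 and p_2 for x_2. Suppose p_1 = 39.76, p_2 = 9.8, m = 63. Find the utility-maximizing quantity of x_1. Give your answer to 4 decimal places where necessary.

x_1* = 1.4789

So x_1*(p_1,p_2) = 6·p_2/p_1, independent of income; and x_2* = (m − 6·p_2)/p_2.
At the given prices: x_1* = 6·9.8/39.76 = 1.4789.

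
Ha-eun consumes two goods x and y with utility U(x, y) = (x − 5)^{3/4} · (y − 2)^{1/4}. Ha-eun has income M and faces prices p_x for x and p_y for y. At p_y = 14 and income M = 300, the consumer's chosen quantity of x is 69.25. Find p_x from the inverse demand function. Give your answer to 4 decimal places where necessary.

p_x = 3

Let x' = x−5, y' = y−2. MRS = 3·y'/x' = p_x/p_y.
Substituting into the budget: x* = 5 + 0.75·(M − 5·p_x − 2·p_y)/p_x, and y* = 2 + 0.25·(…)/p_y.
Set x* = 69.25 in the demand function and solve for p_x: p_x = 3.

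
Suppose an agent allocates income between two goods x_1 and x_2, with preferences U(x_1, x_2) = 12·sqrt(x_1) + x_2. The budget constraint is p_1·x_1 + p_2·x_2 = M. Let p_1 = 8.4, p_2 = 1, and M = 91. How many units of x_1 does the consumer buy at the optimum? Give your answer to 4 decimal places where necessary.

MU_x_1 = 6/√x_1, MU_x_2 = 1. Tangency: 6/√x_1 = p_1/p_2.
Solve: √x_1 = 6·p_2/p_1, so x_1*(p_1,p_2) = (6·p_2/p_1)², and x_2* = (M − p_1·x_1*)/p_2.
Plugging in: x_1* = (6·1/8.4)² = 0.5102.

x_1* = 0.5102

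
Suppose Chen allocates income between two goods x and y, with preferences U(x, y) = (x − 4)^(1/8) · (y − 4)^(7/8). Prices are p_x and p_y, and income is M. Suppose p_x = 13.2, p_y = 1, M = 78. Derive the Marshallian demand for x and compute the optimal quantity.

x* = 4.2008

This is Cobb-Douglas in (x−4, y−4): tangency gives 0.125·p_y·(y−4) = 0.875·p_x·(x−4).
Substituting into the budget: x* = 4 + 0.125·(M − 4·p_x − 4·p_y)/p_x, and y* = 4 + 0.875·(…)/p_y.
Discretionary income = 78 − 4·13.2 − 4·1 = 21.2; x* = 4 + 0.125·21.2/13.2 = 4.2008.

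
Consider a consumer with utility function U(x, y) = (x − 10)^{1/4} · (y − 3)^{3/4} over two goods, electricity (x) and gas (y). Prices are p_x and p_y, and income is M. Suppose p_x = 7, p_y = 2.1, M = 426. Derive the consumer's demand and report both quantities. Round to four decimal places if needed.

This is Cobb-Douglas in (x−10, y−3): tangency gives 0.25·p_y·(y−3) = 0.75·p_x·(x−10).
After buying the subsistence bundle (10, 3), a share 0.25 of the remaining income goes to x: x* = 10 + 0.25·(M − 10p_x − 3p_y)/p_x.
Discretionary income = 426 − 10·7 − 3·2.1 = 349.7; x* = 10 + 0.25·349.7/7 = 22.4893; y* = 3 + 0.75·349.7/2.1 = 127.8929.

x* = 22.4893, y* = 127.8929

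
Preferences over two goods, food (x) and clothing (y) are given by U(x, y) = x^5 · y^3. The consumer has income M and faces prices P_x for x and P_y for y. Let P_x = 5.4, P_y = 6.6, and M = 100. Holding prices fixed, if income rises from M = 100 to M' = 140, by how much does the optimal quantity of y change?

At P_x=5.4, P_y=6.6, M=100: y* = 0.375·100/6.6 = 5.6818.
At M' = 140: y* = 7.9545. Change: 7.9545 − 5.6818 = 2.2727.

Δy* = 2.2727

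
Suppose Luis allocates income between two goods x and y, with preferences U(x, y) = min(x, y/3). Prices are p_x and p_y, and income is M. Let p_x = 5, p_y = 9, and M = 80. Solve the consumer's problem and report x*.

With perfect complements, no substitution: consume in ratio x:y = 1:3.
Budget: p_x·x + p_y·3·x = M, so (p_x + 3·p_y)·x = M.
Demand: x*(p_x,p_y,M) = M/(p_x + 3·p_y), y* = 3·M/(p_x + 3·p_y).
Here 5 + 3·9 = 32, giving x* = 2.5.

x* = 2.5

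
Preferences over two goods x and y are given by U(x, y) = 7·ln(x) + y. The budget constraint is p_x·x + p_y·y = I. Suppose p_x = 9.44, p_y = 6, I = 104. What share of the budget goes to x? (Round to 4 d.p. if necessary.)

Set MRS = p_x/p_y: (7/x)/1 = p_x/p_y.
So x*(p_x,p_y) = 7·p_y/p_x, independent of income; and y* = (I − 7·p_y)/p_y.
At the given prices: x* = 7·6/9.44 = 4.4492, and y* = 10.3333.
Expenditure on x: 9.44·4.4492 = 42; share = 0.4038.

share on x = 0.4038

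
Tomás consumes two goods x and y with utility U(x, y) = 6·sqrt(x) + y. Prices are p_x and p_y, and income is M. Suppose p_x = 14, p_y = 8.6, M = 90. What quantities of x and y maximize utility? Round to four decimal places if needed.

Plugging in: x* = (3·8.6/14)² = 3.3961, y* = 4.9365.

x* = 3.3961, y* = 4.9365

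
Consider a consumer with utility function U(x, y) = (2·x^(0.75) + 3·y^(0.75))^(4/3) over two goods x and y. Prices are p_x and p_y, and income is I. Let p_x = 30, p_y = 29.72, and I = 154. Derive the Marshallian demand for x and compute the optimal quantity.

Substitute y = (y/x)·x into the budget: x* = I/(p_x + p_y·(y/x)).
Numerically y/x = 5.255994, so x* = 154/(30 + 29.72·5.255994) = 0.827.

x* = 0.827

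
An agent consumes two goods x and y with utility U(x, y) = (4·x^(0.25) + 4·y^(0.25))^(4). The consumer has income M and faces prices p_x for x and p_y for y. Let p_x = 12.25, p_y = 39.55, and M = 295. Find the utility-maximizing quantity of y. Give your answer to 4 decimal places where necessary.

MU_x ∝ 4·x^(-0.75), MU_y ∝ 4·y^(-0.75), so MRS = (y/x)^(0.75) = p_x/p_y.
Hence y/x = (p_x/p_y)^(1/(0.75)), i.e. raised to the 4/3 power.
Substitute y = (y/x)·x into the budget: x* = M/(p_x + p_y·(y/x)).
Numerically y/x = 0.209565, so x* = 295/(12.25 + 39.55·0.209565) = 14.3634 and y* = 0.209565·14.3634 = 3.0101.

y* = 3.0101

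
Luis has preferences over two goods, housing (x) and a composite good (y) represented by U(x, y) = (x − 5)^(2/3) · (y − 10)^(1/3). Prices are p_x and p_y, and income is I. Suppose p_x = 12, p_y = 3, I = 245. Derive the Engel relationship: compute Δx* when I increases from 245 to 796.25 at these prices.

Let x' = x−5, y' = y−10. MRS = 2·y'/x' = p_x/p_y.
Substituting into the budget: x* = 5 + 2/3·(I − 5·p_x − 10·p_y)/p_x, and y* = 10 + 1/3·(…)/p_y.
Discretionary income = 245 − 5·12 − 10·3 = 155; x* = 5 + 2/3·155/12 = 13.6111.
At I' = 796.25: x* = 44.2361. Change: 44.2361 − 13.6111 = 30.625.

Δx* = 30.625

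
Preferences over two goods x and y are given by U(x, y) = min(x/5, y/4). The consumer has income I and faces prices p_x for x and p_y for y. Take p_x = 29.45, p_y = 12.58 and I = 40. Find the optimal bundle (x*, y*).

Demand: x*(p_x,p_y,I) = 5·I/(5·p_x + 4·p_y), y* = 4·I/(5·p_x + 4·p_y).
Here 5·29.45 + 4·12.58 = 197.57, giving x* = 1.0123 and y* = 0.8098.

x* = 1.0123, y* = 0.8098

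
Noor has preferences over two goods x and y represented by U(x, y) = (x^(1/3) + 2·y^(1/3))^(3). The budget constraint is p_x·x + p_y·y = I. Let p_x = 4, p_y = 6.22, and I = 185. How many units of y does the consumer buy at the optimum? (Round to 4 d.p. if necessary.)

Substitute y = (y/x)·x into the budget: x* = I/(p_x + p_y·(y/x)).
Numerically y/x = 1.458644, so x* = 185/(4 + 6.22·1.458644) = 14.1516 and y* = 1.458644·14.1516 = 20.6421.

y* = 20.6421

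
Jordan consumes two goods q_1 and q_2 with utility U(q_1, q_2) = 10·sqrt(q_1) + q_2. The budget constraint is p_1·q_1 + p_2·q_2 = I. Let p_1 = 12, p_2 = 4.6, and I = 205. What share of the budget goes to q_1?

Thus q_1* = (5·p_2/p_1)² — independent of I — with the rest of income spent on q_2.
Plugging in: q_1* = (5·4.6/12)² = 3.6736, q_2* = 34.9819.
Expenditure on q_1: 12·3.6736 = 44.0833; share = 0.215.

share on q_1 = 0.215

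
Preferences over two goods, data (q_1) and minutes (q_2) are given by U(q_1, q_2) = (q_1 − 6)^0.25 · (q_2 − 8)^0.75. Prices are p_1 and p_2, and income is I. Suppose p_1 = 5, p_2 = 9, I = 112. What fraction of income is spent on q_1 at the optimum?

This is Cobb-Douglas in (q_1−6, q_2−8): tangency gives 0.25·p_2·(q_2−8) = 0.75·p_1·(q_1−6).
After buying the subsistence bundle (6, 8), a share 0.25 of the remaining income goes to q_1: q_1* = 6 + 0.25·(I − 6p_1 − 8p_2)/p_1.
Discretionary income = 112 − 6·5 − 8·9 = 10; q_1* = 6 + 0.25·10/5 = 6.5; q_2* = 8 + 0.75·10/9 = 8.8333.
Expenditure on q_1: 5·6.5 = 32.5; share = 0.2902.

share on q_1 = 0.2902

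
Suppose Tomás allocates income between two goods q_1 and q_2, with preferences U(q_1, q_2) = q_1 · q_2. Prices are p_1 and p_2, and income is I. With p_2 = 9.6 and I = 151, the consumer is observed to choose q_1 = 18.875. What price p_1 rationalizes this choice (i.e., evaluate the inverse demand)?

p_1 = 4

Tangency: MRS = q_2/q_1 = p_1/p_2.
So p_2·q_2 = p_1·q_1; combined with the budget, a share 0.5 of income goes to q_1.
Demand: q_1*(p_1,p_2,I) = 0.5·I/p_1 and q_2* = 0.5·I/p_2.
Set q_1* = 18.875 in the demand function and solve for p_1: p_1 = 4.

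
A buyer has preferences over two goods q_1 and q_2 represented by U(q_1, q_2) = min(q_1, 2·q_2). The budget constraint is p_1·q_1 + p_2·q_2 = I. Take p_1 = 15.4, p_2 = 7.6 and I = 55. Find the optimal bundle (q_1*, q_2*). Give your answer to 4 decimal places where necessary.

Leontief preferences: the optimum is at the kink where q_1/2 = q_2/1, i.e. q_2 = (1/2)·q_1.
Budget: p_1·q_1 + p_2·(1/2)·q_1 = I, so (2·p_1 + p_2)·q_1 = 2·I.
Demand: q_1*(p_1,p_2,I) = 2·I/(2·p_1 + p_2), q_2* = I/(2·p_1 + p_2).
Here 2·15.4 + 7.6 = 38.4, giving q_1* = 2.8646 and q_2* = 1.4323.

q_1* = 2.8646, q_2* = 1.4323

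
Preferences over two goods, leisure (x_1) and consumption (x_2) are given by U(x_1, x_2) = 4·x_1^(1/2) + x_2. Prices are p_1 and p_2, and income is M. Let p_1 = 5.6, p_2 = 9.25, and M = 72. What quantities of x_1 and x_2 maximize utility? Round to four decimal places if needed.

x_1* = 10.9136, x_2* = 1.1766

MU_x_1 = 2/√x_1, MU_x_2 = 1. Tangency: 2/√x_1 = p_1/p_2.
Thus x_1* = (2·p_2/p_1)² — independent of M — with the rest of income spent on x_2.
Plugging in: x_1* = (2·9.25/5.6)² = 10.9136, x_2* = 1.1766.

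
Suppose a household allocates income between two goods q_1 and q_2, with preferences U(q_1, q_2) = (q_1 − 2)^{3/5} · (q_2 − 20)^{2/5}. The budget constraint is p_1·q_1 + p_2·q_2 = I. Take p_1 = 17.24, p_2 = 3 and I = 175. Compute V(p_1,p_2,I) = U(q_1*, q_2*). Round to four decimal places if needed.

V = 4.7957

This is Cobb-Douglas in (q_1−2, q_2−20): tangency gives 0.6·p_2·(q_2−20) = 0.4·p_1·(q_1−2).
Substituting into the budget: q_1* = 2 + 0.6·(I − 2·p_1 − 20·p_2)/p_1, and q_2* = 20 + 0.4·(…)/p_2.
Discretionary income = 175 − 2·17.24 − 20·3 = 80.52; q_1* = 2 + 0.6·80.52/17.24 = 4.8023; q_2* = 20 + 0.4·80.52/3 = 30.736.
Utility at the optimum: U(4.8023, 30.736) = 4.7957.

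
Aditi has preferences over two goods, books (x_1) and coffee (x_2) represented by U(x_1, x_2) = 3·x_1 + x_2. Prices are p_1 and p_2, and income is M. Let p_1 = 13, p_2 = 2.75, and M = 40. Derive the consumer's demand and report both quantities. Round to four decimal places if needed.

Linear utility — the consumer picks whichever good has higher MU/price: 3/13 = 0.2308 vs 1/2.75 = 0.3636.
x_2 gives more utility per dollar, so spend all income on x_2: x_2* = M/p_2, x_1* = 0.
Numerically: x_1* = 0, x_2* = 14.5455.

x_1* = 0, x_2* = 14.5455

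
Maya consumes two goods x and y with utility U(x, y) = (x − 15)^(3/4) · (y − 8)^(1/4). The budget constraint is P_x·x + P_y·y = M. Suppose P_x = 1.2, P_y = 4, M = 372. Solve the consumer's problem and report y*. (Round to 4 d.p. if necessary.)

Let x' = x−15, y' = y−8. MRS = 3·y'/x' = P_x/P_y.
Substituting into the budget: x* = 15 + 0.75·(M − 15·P_x − 8·P_y)/P_x, and y* = 8 + 0.25·(…)/P_y.
Discretionary income = 372 − 15·1.2 − 8·4 = 322; y* = 8 + 0.25·322/4 = 28.125.

y* = 28.125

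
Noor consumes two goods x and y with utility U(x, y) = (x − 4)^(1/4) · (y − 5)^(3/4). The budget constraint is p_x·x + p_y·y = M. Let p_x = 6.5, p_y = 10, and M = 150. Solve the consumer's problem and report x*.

MRS = (1/3)·(y−5)/(x−4). Tangency with p_x/p_y gives y−5 = 3·(p_x/p_y)·(x−4).
Substituting into the budget: x* = 4 + 0.25·(M − 4·p_x − 5·p_y)/p_x, and y* = 5 + 0.75·(…)/p_y.
Discretionary income = 150 − 4·6.5 − 5·10 = 74; x* = 4 + 0.25·74/6.5 = 6.8462.

x* = 6.8462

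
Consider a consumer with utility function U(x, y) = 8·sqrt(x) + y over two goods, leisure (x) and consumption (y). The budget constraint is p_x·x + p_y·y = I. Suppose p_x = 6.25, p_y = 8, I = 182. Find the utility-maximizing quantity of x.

Utility is quasi-linear in y; the FOC for x is 4/√x = p_x/p_y.
Thus x* = (4·p_y/p_x)² — independent of I — with the rest of income spent on y.
Plugging in: x* = (4·8/6.25)² = 26.2144.

x* = 26.2144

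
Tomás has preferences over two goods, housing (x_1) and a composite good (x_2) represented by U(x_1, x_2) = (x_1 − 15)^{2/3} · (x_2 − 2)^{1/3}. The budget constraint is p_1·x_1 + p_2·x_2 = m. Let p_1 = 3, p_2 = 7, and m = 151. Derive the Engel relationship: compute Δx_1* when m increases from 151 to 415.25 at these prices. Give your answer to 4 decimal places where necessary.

MRS = 2·(x_2−2)/(x_1−15). Tangency with p_1/p_2 gives x_2−2 = (1/2)·(p_1/p_2)·(x_1−15).
Substituting into the budget: x_1* = 15 + 2/3·(m − 15·p_1 − 2·p_2)/p_1, and x_2* = 2 + 1/3·(…)/p_2.
Discretionary income = 151 − 15·3 − 2·7 = 92; x_1* = 15 + 2/3·92/3 = 35.4444.
At m' = 415.25: x_1* = 94.1667. Change: 94.1667 − 35.4444 = 58.7222.

Δx_1* = 58.7222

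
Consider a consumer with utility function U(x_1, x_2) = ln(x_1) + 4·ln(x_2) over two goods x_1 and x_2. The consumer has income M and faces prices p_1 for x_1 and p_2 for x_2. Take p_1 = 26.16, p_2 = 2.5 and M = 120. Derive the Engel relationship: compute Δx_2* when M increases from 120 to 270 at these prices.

Δx_2* = 48

MU_x_1/MU_x_2 = (x_2)/(4·x_1); tangency sets this equal to p_1/p_2.
Rearranging, p_2·x_2 = 4·p_1·x_1. Substituting into the budget gives p_1·x_1·(1 + 4) = M.
Demand: x_1*(p_1,p_2,M) = 0.2·M/p_1 and x_2* = 0.8·M/p_2.
At p_1=26.16, p_2=2.5, M=120: x_2* = 0.8·120/2.5 = 38.4.
At M' = 270: x_2* = 86.4. Change: 86.4 − 38.4 = 48.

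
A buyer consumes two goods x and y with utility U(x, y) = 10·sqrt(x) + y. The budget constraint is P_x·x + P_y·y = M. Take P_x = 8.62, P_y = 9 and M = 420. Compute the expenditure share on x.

MU_x = 5/√x, MU_y = 1. Tangency: 5/√x = P_x/P_y.
Thus x* = (5·P_y/P_x)² — independent of M — with the rest of income spent on y.
Plugging in: x* = (5·9/8.62)² = 27.2528, y* = 20.5646.
Expenditure on x: 8.62·27.2528 = 234.9188; share = 0.5593.

share on x = 0.5593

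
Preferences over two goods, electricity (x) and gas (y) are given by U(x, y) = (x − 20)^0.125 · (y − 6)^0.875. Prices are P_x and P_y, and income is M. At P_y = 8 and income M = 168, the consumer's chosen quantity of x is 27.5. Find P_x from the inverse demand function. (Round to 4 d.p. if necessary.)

P_x = 1.5

This is Cobb-Douglas in (x−20, y−6): tangency gives 0.125·P_y·(y−6) = 0.875·P_x·(x−20).
After buying the subsistence bundle (20, 6), a share 0.125 of the remaining income goes to x: x* = 20 + 0.125·(M − 20P_x − 6P_y)/P_x.
Set x* = 27.5 in the demand function and solve for P_x: P_x = 1.5.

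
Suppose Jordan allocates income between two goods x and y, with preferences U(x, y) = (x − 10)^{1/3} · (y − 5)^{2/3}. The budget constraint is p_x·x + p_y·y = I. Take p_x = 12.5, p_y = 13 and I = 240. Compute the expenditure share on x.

share on x = 0.5903

This is Cobb-Douglas in (x−10, y−5): tangency gives 1/3·p_y·(y−5) = 2/3·p_x·(x−10).
Substituting into the budget: x* = 10 + 1/3·(I − 10·p_x − 5·p_y)/p_x, and y* = 5 + 2/3·(…)/p_y.
Discretionary income = 240 − 10·12.5 − 5·13 = 50; x* = 10 + 1/3·50/12.5 = 11.3333; y* = 5 + 2/3·50/13 = 7.5641.
Expenditure on x: 12.5·11.3333 = 141.6667; share = 0.5903.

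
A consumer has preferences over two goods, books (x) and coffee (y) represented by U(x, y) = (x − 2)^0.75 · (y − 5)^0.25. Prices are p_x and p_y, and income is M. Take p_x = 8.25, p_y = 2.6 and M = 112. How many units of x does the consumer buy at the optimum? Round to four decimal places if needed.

x* = 9.5

MRS = 3·(y−5)/(x−2). Tangency with p_x/p_y gives y−5 = (1/3)·(p_x/p_y)·(x−2).
After buying the subsistence bundle (2, 5), a share 0.75 of the remaining income goes to x: x* = 2 + 0.75·(M − 2p_x − 5p_y)/p_x.
Discretionary income = 112 − 2·8.25 − 5·2.6 = 82.5; x* = 2 + 0.75·82.5/8.25 = 9.5.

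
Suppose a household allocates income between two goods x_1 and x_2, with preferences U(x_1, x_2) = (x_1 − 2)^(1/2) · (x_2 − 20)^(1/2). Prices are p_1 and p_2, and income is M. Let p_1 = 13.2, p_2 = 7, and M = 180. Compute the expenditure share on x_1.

Let x_1' = x_1−2, x_2' = x_2−20. MRS = x_2'/x_1' = p_1/p_2.
After buying the subsistence bundle (2, 20), a share 0.5 of the remaining income goes to x_1: x_1* = 2 + 0.5·(M − 2p_1 − 20p_2)/p_1.
Discretionary income = 180 − 2·13.2 − 20·7 = 13.6; x_1* = 2 + 0.5·13.6/13.2 = 2.5152; x_2* = 20 + 0.5·13.6/7 = 20.9714.
Expenditure on x_1: 13.2·2.5152 = 33.2; share = 0.1844.

share on x_1 = 0.1844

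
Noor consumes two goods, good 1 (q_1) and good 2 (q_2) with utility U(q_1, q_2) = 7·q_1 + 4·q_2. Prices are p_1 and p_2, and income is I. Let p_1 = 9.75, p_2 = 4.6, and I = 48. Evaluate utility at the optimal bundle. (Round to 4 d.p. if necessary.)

Linear utility — the consumer picks whichever good has higher MU/price: 7/9.75 = 0.7179 vs 4/4.6 = 0.8696.
q_2 gives more utility per dollar, so spend all income on q_2: q_2* = I/p_2, q_1* = 0.
Numerically: q_1* = 0, q_2* = 10.4348.
Utility at the optimum: U(0, 10.4348) = 41.7391.

V = 41.7391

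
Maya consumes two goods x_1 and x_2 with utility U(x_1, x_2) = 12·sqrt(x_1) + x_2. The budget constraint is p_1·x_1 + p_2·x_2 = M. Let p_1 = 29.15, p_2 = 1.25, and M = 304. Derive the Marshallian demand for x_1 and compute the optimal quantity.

x_1* = 0.0662

MU_x_1 = 6/√x_1, MU_x_2 = 1. Tangency: 6/√x_1 = p_1/p_2.
Thus x_1* = (6·p_2/p_1)² — independent of M — with the rest of income spent on x_2.
Plugging in: x_1* = (6·1.25/29.15)² = 0.0662.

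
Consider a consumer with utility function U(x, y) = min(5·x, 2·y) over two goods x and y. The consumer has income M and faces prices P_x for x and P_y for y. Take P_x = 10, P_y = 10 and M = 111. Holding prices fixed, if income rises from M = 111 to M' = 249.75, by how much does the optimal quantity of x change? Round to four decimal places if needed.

Here 2·10 + 5·10 = 70, giving x* = 3.1714.
At M' = 249.75: x* = 7.1357. Change: 7.1357 − 3.1714 = 3.9643.

Δx* = 3.9643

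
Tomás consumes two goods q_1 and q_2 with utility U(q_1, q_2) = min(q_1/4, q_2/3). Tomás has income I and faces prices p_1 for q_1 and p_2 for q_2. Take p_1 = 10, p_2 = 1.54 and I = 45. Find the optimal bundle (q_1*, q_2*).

q_1* = 4.0341, q_2* = 3.0255

Here 4·10 + 3·1.54 = 44.62, giving q_1* = 4.0341 and q_2* = 3.0255.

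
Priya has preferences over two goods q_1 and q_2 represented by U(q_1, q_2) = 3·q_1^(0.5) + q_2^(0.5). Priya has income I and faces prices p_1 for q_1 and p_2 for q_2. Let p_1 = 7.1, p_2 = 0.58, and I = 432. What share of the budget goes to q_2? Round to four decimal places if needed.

share on q_2 = 0.5763

MU_q_1 ∝ 3·q_1^(-0.5), MU_q_2 ∝ q_2^(-0.5), so MRS = 3·(q_2/q_1)^(0.5) = p_1/p_2.
Solve for the ratio: q_2/q_1 = [(1/3)·p_1/p_2]^(2).
Substitute q_2 = (q_2/q_1)·q_1 into the budget: q_1* = I/(p_1 + p_2·(q_2/q_1)).
Numerically q_2/q_1 = 16.650152, so q_1* = 432/(7.1 + 0.58·16.650152) = 25.7801 and q_2* = 16.650152·25.7801 = 429.2432.
Expenditure on q_2: 0.58·429.2432 = 248.961; share = 0.5763.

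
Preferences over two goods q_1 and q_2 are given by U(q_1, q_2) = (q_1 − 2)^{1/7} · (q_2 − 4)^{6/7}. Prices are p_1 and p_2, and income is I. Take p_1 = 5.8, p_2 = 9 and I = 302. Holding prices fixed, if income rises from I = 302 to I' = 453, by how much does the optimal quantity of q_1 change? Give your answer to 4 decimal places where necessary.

Δq_1* = 3.7192

MRS = (1/6)·(q_2−4)/(q_1−2). Tangency with p_1/p_2 gives q_2−4 = 6·(p_1/p_2)·(q_1−2).
After buying the subsistence bundle (2, 4), a share 1/7 of the remaining income goes to q_1: q_1* = 2 + 1/7·(I − 2p_1 − 4p_2)/p_1.
Discretionary income = 302 − 2·5.8 − 4·9 = 254.4; q_1* = 2 + 1/7·254.4/5.8 = 8.266.
At I' = 453: q_1* = 11.9852. Change: 11.9852 − 8.266 = 3.7192.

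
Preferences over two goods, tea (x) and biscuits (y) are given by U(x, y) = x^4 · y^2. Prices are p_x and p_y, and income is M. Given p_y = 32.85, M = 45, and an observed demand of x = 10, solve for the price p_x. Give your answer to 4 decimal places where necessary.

Tangency: MRS = 2·y/x = p_x/p_y.
So 4·p_y·y = 2·p_x·x; combined with the budget, a share 2/3 of income goes to x.
Demand: x*(p_x,p_y,M) = 2/3·M/p_x and y* = 1/3·M/p_y.
Set x* = 10 in the demand function and solve for p_x: p_x = 3.

p_x = 3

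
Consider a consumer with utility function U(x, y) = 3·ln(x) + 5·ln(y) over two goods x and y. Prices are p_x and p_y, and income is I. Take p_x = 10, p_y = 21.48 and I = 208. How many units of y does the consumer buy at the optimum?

The MRS is (3/5)·y/x. Set MRS = p_x/p_y.
Rearranging, p_y·y = (5/3)·p_x·x. Substituting into the budget gives p_x·x·(1 + (5/3)) = I.
Demand: x*(p_x,p_y,I) = 0.375·I/p_x and y* = 0.625·I/p_y.
At p_x=10, p_y=21.48, I=208: y* = 0.625·208/21.48 = 6.0521.

y* = 6.0521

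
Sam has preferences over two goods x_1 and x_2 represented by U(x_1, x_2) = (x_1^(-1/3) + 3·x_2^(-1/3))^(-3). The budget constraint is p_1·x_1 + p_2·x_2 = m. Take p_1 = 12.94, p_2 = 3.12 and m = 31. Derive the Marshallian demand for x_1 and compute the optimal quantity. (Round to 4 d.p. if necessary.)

x_1* = 0.9224

From the CES first-order condition, (1/3)·(x_2/x_1)^(4/3) = p_1/p_2.
Solve for the ratio: x_2/x_1 = [3·p_1/p_2]^(0.75).
Substitute x_2 = (x_2/x_1)·x_1 into the budget: x_1* = m/(p_1 + p_2·(x_2/x_1)).
Numerically x_2/x_1 = 6.624845, so x_1* = 31/(12.94 + 3.12·6.624845) = 0.9224.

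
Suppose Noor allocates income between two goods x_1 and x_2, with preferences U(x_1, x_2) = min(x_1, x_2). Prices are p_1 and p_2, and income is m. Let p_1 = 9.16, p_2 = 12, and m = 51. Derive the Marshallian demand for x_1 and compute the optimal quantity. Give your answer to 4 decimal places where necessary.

x_1* = 2.4102

Leontief preferences: the optimum is at the kink where x_1/1 = x_2/1, i.e. x_2 = x_1.
Budget: p_1·x_1 + p_2·x_1 = m, so (p_1 + p_2)·x_1 = m.
Demand: x_1*(p_1,p_2,m) = m/(p_1 + p_2), x_2* = m/(p_1 + p_2).
Here 9.16 + 12 = 21.16, giving x_1* = 2.4102.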